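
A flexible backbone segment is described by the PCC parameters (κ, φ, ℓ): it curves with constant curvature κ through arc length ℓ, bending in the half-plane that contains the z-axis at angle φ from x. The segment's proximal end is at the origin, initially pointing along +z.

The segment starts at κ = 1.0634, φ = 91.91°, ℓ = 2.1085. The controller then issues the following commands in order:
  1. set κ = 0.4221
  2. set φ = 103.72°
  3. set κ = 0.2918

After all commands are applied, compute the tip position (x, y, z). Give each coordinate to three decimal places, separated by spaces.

initial: κ=1.0634, φ=91.91°, ℓ=2.1085
cmd 1: set κ=0.4221 → (κ,φ,ℓ)=(0.4221,91.91°,2.1085) → tip=(-0.0293,0.8775,1.8410)
cmd 2: set φ=103.72° → (κ,φ,ℓ)=(0.4221,103.72°,2.1085) → tip=(-0.2082,0.8529,1.8410)
cmd 3: set κ=0.2918 → (κ,φ,ℓ)=(0.2918,103.72°,2.1085) → tip=(-0.1491,0.6105,1.9780)

-0.149 0.611 1.978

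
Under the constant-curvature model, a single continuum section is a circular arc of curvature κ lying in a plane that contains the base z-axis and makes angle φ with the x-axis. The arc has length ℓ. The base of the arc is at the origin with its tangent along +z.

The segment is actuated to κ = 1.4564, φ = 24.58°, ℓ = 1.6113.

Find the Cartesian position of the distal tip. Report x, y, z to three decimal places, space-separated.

θ = κ·ℓ = 1.4564 × 1.6113 = 2.34670 rad
ρ = (1 − cos θ)/κ = (1 − -0.70036)/1.4564 = 1.16751
z = sin θ / κ = 0.71379/1.4564 = 0.49011
x = ρ cos φ = 1.16751 × cos(24.58°) = 1.06171
y = ρ sin φ = 1.16751 × sin(24.58°) = 0.48564

1.062 0.486 0.490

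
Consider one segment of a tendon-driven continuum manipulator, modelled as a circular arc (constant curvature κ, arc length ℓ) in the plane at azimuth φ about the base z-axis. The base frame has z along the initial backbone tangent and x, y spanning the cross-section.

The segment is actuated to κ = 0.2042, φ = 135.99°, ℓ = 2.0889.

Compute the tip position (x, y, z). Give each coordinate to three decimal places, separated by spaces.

θ = κ·ℓ = 0.2042 × 2.0889 = 0.42655 rad
ρ = (1 − cos θ)/κ = (1 − 0.91040)/0.2042 = 0.43880
z = sin θ / κ = 0.41374/0.2042 = 2.02613
x = ρ cos φ = 0.43880 × cos(135.99°) = -0.31559
y = ρ sin φ = 0.43880 × sin(135.99°) = 0.30487

-0.316 0.305 2.026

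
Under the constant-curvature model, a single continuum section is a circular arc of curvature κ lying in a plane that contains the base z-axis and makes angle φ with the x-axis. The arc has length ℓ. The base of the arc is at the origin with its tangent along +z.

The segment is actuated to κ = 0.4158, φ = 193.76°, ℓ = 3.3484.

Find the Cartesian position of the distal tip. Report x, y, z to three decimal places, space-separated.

θ = κ·ℓ = 0.4158 × 3.3484 = 1.39226 rad
ρ = (1 − cos θ)/κ = (1 − 0.17758)/0.4158 = 1.97791
z = sin θ / κ = 0.98411/0.4158 = 2.36678
x = ρ cos φ = 1.97791 × cos(193.76°) = -1.92115
y = ρ sin φ = 1.97791 × sin(193.76°) = -0.47046

-1.921 -0.470 2.367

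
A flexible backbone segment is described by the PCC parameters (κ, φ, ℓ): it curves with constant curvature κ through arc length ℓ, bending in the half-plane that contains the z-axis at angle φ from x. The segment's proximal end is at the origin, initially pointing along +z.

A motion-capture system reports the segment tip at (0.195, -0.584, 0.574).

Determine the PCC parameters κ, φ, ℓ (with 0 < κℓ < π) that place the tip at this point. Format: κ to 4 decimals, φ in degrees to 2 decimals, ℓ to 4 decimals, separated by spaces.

1.7379 288.46 0.9442

ρ = √(x²+y²) = √(0.195² + -0.584²) = 0.61570
φ = atan2(y, x) mod 360° = atan2(-0.584, 0.195) = 288.4644°
|p|² = ρ² + z² = 0.61570² + 0.574² = 0.70856
κ = 2ρ / |p|² = 2×0.61570 / 0.70856 = 1.73789
θ = 2·atan2(ρ, z) = 2·atan2(0.61570, 0.574) = 1.64086 rad
ℓ = θ/κ = 1.64086/1.73789 = 0.94417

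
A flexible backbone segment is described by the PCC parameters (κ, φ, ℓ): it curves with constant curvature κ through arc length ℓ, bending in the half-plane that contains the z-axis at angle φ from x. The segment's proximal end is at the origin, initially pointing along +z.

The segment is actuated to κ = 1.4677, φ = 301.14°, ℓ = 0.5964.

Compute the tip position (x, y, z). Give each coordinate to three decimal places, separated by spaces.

θ = κ·ℓ = 1.4677 × 0.5964 = 0.87534 rad
ρ = (1 − cos θ)/κ = (1 − 0.64074)/1.4677 = 0.24478
z = sin θ / κ = 0.76776/1.4677 = 0.52310
x = ρ cos φ = 0.24478 × cos(301.14°) = 0.12658
y = ρ sin φ = 0.24478 × sin(301.14°) = -0.20951

0.127 -0.210 0.523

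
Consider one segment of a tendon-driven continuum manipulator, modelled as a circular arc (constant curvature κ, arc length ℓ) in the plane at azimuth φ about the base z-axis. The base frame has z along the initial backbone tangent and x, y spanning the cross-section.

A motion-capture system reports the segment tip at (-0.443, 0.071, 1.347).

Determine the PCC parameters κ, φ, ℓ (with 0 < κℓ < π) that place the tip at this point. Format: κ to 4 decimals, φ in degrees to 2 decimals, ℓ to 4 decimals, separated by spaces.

ρ = √(x²+y²) = √(-0.443² + 0.071²) = 0.44865
φ = atan2(y, x) mod 360° = atan2(0.071, -0.443) = 170.8946°
|p|² = ρ² + z² = 0.44865² + 1.347² = 2.01570
κ = 2ρ / |p|² = 2×0.44865 / 2.01570 = 0.44516
θ = 2·atan2(ρ, z) = 2·atan2(0.44865, 1.347) = 0.64304 rad
ℓ = θ/κ = 0.64304/0.44516 = 1.44451

0.4452 170.89 1.4445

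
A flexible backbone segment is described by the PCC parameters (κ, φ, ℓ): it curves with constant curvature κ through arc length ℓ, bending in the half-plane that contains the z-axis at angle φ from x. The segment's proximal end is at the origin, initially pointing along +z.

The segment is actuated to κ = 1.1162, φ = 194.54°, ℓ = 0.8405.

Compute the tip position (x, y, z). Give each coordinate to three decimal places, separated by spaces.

-0.354 -0.092 0.723

θ = κ·ℓ = 1.1162 × 0.8405 = 0.93817 rad
ρ = (1 − cos θ)/κ = (1 − 0.59127)/1.1162 = 0.36618
z = sin θ / κ = 0.80648/1.1162 = 0.72252
x = ρ cos φ = 0.36618 × cos(194.54°) = -0.35445
y = ρ sin φ = 0.36618 × sin(194.54°) = -0.09193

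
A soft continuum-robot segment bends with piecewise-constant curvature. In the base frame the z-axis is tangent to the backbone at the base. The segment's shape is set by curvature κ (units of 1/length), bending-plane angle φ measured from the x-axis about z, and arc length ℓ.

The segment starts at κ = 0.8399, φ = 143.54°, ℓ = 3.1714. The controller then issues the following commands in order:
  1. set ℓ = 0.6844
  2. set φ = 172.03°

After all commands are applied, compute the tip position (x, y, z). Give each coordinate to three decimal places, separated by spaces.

-0.190 0.027 0.647

initial: κ=0.8399, φ=143.54°, ℓ=3.1714
cmd 1: set ℓ=0.6844 → (κ,φ,ℓ)=(0.8399,143.54°,0.6844) → tip=(-0.1539,0.1137,0.6473)
cmd 2: set φ=172.03° → (κ,φ,ℓ)=(0.8399,172.03°,0.6844) → tip=(-0.1895,0.0265,0.6473)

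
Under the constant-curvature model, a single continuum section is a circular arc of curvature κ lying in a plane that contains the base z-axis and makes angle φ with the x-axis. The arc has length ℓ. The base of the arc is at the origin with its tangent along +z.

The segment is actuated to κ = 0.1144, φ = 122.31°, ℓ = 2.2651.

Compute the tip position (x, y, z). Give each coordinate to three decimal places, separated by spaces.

θ = κ·ℓ = 0.1144 × 2.2651 = 0.25913 rad
ρ = (1 − cos θ)/κ = (1 − 0.96661)/0.1144 = 0.29184
z = sin θ / κ = 0.25624/0.1144 = 2.23984
x = ρ cos φ = 0.29184 × cos(122.31°) = -0.15599
y = ρ sin φ = 0.29184 × sin(122.31°) = 0.24665

-0.156 0.247 2.240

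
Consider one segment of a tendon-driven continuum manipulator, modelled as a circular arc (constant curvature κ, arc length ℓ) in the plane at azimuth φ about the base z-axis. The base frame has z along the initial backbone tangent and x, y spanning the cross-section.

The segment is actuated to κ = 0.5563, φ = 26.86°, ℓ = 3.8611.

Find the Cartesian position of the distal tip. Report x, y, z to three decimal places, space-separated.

2.479 1.255 1.506

θ = κ·ℓ = 0.5563 × 3.8611 = 2.14793 rad
ρ = (1 − cos θ)/κ = (1 − -0.54562)/0.5563 = 2.77840
z = sin θ / κ = 0.83803/0.5563 = 1.50644
x = ρ cos φ = 2.77840 × cos(26.86°) = 2.47865
y = ρ sin φ = 2.77840 × sin(26.86°) = 1.25531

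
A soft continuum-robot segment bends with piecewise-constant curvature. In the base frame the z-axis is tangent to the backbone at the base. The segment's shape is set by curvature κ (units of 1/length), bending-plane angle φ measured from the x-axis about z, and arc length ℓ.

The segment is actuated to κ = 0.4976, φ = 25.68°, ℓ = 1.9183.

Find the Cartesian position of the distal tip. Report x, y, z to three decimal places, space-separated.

0.764 0.368 1.640

θ = κ·ℓ = 0.4976 × 1.9183 = 0.95455 rad
ρ = (1 − cos θ)/κ = (1 − 0.57798)/0.4976 = 0.84811
z = sin θ / κ = 0.81605/0.4976 = 1.63997
x = ρ cos φ = 0.84811 × cos(25.68°) = 0.76434
y = ρ sin φ = 0.84811 × sin(25.68°) = 0.36752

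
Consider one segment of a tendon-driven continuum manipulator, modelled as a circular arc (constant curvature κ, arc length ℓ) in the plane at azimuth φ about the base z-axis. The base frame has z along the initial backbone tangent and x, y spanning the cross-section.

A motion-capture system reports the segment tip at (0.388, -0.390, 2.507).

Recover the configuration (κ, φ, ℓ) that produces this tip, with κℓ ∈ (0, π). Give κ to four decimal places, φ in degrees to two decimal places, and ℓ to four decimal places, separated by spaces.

0.1670 314.85 2.5867

ρ = √(x²+y²) = √(0.388² + -0.390²) = 0.55013
φ = atan2(y, x) mod 360° = atan2(-0.390, 0.388) = 314.8527°
|p|² = ρ² + z² = 0.55013² + 2.507² = 6.58769
κ = 2ρ / |p|² = 2×0.55013 / 6.58769 = 0.16702
θ = 2·atan2(ρ, z) = 2·atan2(0.55013, 2.507) = 0.43203 rad
ℓ = θ/κ = 0.43203/0.16702 = 2.58672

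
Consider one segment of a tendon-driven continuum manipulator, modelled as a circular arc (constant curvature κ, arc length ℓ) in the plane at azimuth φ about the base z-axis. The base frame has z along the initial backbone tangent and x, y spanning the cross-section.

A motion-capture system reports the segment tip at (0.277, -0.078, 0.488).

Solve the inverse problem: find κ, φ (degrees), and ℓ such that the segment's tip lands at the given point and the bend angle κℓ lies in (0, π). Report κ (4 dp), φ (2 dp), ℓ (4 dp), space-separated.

ρ = √(x²+y²) = √(0.277² + -0.078²) = 0.28777
φ = atan2(y, x) mod 360° = atan2(-0.078, 0.277) = 344.2734°
|p|² = ρ² + z² = 0.28777² + 0.488² = 0.32096
κ = 2ρ / |p|² = 2×0.28777 / 0.32096 = 1.79322
θ = 2·atan2(ρ, z) = 2·atan2(0.28777, 0.488) = 1.06562 rad
ℓ = θ/κ = 1.06562/1.79322 = 0.59425

1.7932 344.27 0.5943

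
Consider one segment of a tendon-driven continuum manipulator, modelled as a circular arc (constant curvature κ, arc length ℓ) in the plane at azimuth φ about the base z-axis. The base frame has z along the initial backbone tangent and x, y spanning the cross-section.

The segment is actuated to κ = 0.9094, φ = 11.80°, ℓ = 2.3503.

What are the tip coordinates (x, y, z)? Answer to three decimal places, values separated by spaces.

θ = κ·ℓ = 0.9094 × 2.3503 = 2.13736 rad
ρ = (1 − cos θ)/κ = (1 − -0.53674)/0.9094 = 1.68984
z = sin θ / κ = 0.84375/0.9094 = 0.92781
x = ρ cos φ = 1.68984 × cos(11.80°) = 1.65413
y = ρ sin φ = 1.68984 × sin(11.80°) = 0.34557

1.654 0.346 0.928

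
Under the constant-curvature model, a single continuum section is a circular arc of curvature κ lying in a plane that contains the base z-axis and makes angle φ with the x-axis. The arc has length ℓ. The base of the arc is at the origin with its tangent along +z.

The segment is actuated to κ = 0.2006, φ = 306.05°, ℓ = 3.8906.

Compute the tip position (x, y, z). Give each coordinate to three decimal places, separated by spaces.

θ = κ·ℓ = 0.2006 × 3.8906 = 0.78045 rad
ρ = (1 − cos θ)/κ = (1 − 0.71059)/0.2006 = 1.44270
z = sin θ / κ = 0.70360/0.2006 = 3.50749
x = ρ cos φ = 1.44270 × cos(306.05°) = 0.84902
y = ρ sin φ = 1.44270 × sin(306.05°) = -1.16643

0.849 -1.166 3.507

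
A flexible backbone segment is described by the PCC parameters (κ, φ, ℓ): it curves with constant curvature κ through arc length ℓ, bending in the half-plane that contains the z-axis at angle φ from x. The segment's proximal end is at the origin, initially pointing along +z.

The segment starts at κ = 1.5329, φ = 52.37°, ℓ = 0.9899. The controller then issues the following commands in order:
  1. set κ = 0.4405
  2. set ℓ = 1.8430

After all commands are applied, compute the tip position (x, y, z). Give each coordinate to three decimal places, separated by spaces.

initial: κ=1.5329, φ=52.37°, ℓ=0.9899
cmd 1: set κ=0.4405 → (κ,φ,ℓ)=(0.4405,52.37°,0.9899) → tip=(0.1297,0.1682,0.9588)
cmd 2: set ℓ=1.8430 → (κ,φ,ℓ)=(0.4405,52.37°,1.8430) → tip=(0.4322,0.5606,1.6471)

0.432 0.561 1.647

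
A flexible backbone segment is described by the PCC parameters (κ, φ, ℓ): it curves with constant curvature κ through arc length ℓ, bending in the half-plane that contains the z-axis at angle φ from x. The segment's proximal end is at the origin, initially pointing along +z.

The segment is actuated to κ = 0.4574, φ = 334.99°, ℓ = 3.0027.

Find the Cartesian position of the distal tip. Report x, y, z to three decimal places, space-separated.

1.593 -0.743 2.144

θ = κ·ℓ = 0.4574 × 3.0027 = 1.37343 rad
ρ = (1 − cos θ)/κ = (1 − 0.19608)/0.4574 = 1.75758
z = sin θ / κ = 0.98059/0.4574 = 2.14383
x = ρ cos φ = 1.75758 × cos(334.99°) = 1.59278
y = ρ sin φ = 1.75758 × sin(334.99°) = -0.74306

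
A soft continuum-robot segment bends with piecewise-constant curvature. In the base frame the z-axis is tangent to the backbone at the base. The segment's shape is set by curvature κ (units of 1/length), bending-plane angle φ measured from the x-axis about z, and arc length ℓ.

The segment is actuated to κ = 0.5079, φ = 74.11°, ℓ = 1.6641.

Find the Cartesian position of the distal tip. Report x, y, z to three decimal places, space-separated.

0.181 0.637 1.473

θ = κ·ℓ = 0.5079 × 1.6641 = 0.84520 rad
ρ = (1 − cos θ)/κ = (1 − 0.66358)/0.5079 = 0.66237
z = sin θ / κ = 0.74810/0.5079 = 1.47293
x = ρ cos φ = 0.66237 × cos(74.11°) = 0.18135
y = ρ sin φ = 0.66237 × sin(74.11°) = 0.63706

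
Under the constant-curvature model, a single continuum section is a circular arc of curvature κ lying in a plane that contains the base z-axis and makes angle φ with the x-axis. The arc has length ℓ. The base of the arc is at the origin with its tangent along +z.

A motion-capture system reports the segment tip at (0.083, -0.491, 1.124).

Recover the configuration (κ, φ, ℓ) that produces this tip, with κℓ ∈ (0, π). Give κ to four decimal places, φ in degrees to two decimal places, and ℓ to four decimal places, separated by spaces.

ρ = √(x²+y²) = √(0.083² + -0.491²) = 0.49797
φ = atan2(y, x) mod 360° = atan2(-0.491, 0.083) = 279.5947°
|p|² = ρ² + z² = 0.49797² + 1.124² = 1.51135
κ = 2ρ / |p|² = 2×0.49797 / 1.51135 = 0.65897
θ = 2·atan2(ρ, z) = 2·atan2(0.49797, 1.124) = 0.83409 rad
ℓ = θ/κ = 0.83409/0.65897 = 1.26574

0.6590 279.59 1.2657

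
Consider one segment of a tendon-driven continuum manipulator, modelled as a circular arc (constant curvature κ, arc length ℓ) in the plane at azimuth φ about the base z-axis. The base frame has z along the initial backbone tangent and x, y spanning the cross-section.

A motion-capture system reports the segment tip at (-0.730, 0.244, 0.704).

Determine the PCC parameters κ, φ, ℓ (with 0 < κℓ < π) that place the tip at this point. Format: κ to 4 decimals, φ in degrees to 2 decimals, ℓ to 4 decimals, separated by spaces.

ρ = √(x²+y²) = √(-0.730² + 0.244²) = 0.76970
φ = atan2(y, x) mod 360° = atan2(0.244, -0.730) = 161.5180°
|p|² = ρ² + z² = 0.76970² + 0.704² = 1.08805
κ = 2ρ / |p|² = 2×0.76970 / 1.08805 = 1.41482
θ = 2·atan2(ρ, z) = 2·atan2(0.76970, 0.704) = 1.65990 rad
ℓ = θ/κ = 1.65990/1.41482 = 1.17322

1.4148 161.52 1.1732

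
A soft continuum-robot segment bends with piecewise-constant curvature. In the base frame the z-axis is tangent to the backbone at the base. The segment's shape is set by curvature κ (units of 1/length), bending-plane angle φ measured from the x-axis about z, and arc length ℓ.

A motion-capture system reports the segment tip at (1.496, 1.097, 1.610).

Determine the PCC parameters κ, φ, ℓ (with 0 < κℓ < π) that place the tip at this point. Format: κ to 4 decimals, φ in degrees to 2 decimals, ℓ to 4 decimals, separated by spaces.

ρ = √(x²+y²) = √(1.496² + 1.097²) = 1.85511
φ = atan2(y, x) mod 360° = atan2(1.097, 1.496) = 36.2522°
|p|² = ρ² + z² = 1.85511² + 1.610² = 6.03353
κ = 2ρ / |p|² = 2×1.85511 / 6.03353 = 0.61493
θ = 2·atan2(ρ, z) = 2·atan2(1.85511, 1.610) = 1.71203 rad
ℓ = θ/κ = 1.71203/0.61493 = 2.78410

0.6149 36.25 2.7841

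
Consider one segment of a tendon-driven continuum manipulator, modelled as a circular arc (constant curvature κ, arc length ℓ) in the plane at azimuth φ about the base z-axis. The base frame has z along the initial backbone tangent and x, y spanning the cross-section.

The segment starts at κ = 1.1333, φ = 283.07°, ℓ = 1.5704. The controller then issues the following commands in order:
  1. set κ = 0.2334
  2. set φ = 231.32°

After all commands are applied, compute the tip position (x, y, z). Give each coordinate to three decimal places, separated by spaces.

initial: κ=1.1333, φ=283.07°, ℓ=1.5704
cmd 1: set κ=0.2334 → (κ,φ,ℓ)=(0.2334,283.07°,1.5704) → tip=(0.0644,-0.2772,1.5355)
cmd 2: set φ=231.32° → (κ,φ,ℓ)=(0.2334,231.32°,1.5704) → tip=(-0.1779,-0.2222,1.5355)

-0.178 -0.222 1.535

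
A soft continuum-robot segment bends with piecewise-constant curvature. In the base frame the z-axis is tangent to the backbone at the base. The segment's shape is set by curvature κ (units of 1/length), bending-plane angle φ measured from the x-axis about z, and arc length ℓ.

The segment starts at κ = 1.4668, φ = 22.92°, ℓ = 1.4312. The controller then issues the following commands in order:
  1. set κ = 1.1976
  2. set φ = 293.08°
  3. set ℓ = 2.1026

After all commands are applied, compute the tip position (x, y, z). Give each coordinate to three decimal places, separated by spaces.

0.593 -1.392 0.488

initial: κ=1.4668, φ=22.92°, ℓ=1.4312
cmd 1: set κ=1.1976 → (κ,φ,ℓ)=(1.1976,22.92°,1.4312) → tip=(0.8788,0.3716,0.8265)
cmd 2: set φ=293.08° → (κ,φ,ℓ)=(1.1976,293.08°,1.4312) → tip=(0.3741,-0.8778,0.8265)
cmd 3: set ℓ=2.1026 → (κ,φ,ℓ)=(1.1976,293.08°,2.1026) → tip=(0.5931,-1.3918,0.4876)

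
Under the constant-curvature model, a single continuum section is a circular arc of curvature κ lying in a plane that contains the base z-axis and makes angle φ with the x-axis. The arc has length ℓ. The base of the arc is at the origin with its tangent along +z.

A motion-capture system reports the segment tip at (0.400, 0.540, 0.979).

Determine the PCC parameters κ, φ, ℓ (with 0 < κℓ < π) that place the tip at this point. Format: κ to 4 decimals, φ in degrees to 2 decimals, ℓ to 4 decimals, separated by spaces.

ρ = √(x²+y²) = √(0.400² + 0.540²) = 0.67201
φ = atan2(y, x) mod 360° = atan2(0.540, 0.400) = 53.4711°
|p|² = ρ² + z² = 0.67201² + 0.979² = 1.41004
κ = 2ρ / |p|² = 2×0.67201 / 1.41004 = 0.95318
θ = 2·atan2(ρ, z) = 2·atan2(0.67201, 0.979) = 1.20312 rad
ℓ = θ/κ = 1.20312/0.95318 = 1.26221

0.9532 53.47 1.2622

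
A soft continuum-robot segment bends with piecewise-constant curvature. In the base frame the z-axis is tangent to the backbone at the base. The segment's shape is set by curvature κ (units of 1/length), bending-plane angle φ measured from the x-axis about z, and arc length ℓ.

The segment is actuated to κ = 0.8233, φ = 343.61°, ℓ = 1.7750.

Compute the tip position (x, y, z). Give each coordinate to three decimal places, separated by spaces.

1.038 -0.305 1.207

θ = κ·ℓ = 0.8233 × 1.7750 = 1.46136 rad
ρ = (1 − cos θ)/κ = (1 − 0.10922)/0.8233 = 1.08196
z = sin θ / κ = 0.99402/0.8233 = 1.20736
x = ρ cos φ = 1.08196 × cos(343.61°) = 1.03799
y = ρ sin φ = 1.08196 × sin(343.61°) = -0.30530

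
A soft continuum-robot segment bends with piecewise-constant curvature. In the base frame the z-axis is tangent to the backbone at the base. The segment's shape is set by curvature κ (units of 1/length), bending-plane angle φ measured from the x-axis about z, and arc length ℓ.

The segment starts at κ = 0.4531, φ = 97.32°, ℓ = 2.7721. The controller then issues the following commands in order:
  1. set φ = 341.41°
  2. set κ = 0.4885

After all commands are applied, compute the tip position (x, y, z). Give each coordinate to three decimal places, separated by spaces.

initial: κ=0.4531, φ=97.32°, ℓ=2.7721
cmd 1: set φ=341.41° → (κ,φ,ℓ)=(0.4531,341.41°,2.7721) → tip=(1.4443,-0.4858,2.0986)
cmd 2: set κ=0.4885 → (κ,φ,ℓ)=(0.4885,341.41°,2.7721) → tip=(1.5232,-0.5123,1.9992)

1.523 -0.512 1.999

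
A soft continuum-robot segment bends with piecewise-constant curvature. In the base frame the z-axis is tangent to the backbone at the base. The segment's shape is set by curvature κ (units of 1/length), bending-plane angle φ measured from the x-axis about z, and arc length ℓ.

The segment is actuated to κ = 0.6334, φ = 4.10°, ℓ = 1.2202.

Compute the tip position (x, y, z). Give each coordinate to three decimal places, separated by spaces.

θ = κ·ℓ = 0.6334 × 1.2202 = 0.77287 rad
ρ = (1 − cos θ)/κ = (1 − 0.71591)/0.6334 = 0.44852
z = sin θ / κ = 0.69820/0.6334 = 1.10230
x = ρ cos φ = 0.44852 × cos(4.10°) = 0.44737
y = ρ sin φ = 0.44852 × sin(4.10°) = 0.03207

0.447 0.032 1.102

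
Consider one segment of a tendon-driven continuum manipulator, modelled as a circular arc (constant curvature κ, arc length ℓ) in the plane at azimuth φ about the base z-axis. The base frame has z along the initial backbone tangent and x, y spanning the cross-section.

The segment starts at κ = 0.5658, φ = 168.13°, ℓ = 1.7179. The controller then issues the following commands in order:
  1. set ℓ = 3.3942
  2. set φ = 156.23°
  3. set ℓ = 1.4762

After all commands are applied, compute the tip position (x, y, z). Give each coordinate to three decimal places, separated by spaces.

initial: κ=0.5658, φ=168.13°, ℓ=1.7179
cmd 1: set ℓ=3.3942 → (κ,φ,ℓ)=(0.5658,168.13°,3.3942) → tip=(-2.3221,0.4881,1.6605)
cmd 2: set φ=156.23° → (κ,φ,ℓ)=(0.5658,156.23°,3.3942) → tip=(-2.1716,0.9564,1.6605)
cmd 3: set ℓ=1.4762 → (κ,φ,ℓ)=(0.5658,156.23°,1.4762) → tip=(-0.5321,0.2344,1.3105)

-0.532 0.234 1.310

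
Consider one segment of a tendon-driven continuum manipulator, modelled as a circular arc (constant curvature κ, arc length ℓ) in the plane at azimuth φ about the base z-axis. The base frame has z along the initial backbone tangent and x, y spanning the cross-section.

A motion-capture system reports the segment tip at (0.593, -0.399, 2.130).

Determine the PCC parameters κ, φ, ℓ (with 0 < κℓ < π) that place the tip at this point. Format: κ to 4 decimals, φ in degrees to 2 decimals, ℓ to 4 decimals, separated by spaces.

ρ = √(x²+y²) = √(0.593² + -0.399²) = 0.71474
φ = atan2(y, x) mod 360° = atan2(-0.399, 0.593) = 326.0654°
|p|² = ρ² + z² = 0.71474² + 2.130² = 5.04775
κ = 2ρ / |p|² = 2×0.71474 / 5.04775 = 0.28319
θ = 2·atan2(ρ, z) = 2·atan2(0.71474, 2.130) = 0.64750 rad
ℓ = θ/κ = 0.64750/0.28319 = 2.28645

0.2832 326.07 2.2865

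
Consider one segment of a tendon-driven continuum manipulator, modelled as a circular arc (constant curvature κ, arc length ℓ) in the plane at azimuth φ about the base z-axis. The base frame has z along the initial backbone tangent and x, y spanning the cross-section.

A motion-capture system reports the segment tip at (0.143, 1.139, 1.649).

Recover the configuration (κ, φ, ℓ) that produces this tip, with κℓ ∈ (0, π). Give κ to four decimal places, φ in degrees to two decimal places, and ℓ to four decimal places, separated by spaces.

0.5687 82.84 2.1386

ρ = √(x²+y²) = √(0.143² + 1.139²) = 1.14794
φ = atan2(y, x) mod 360° = atan2(1.139, 0.143) = 82.8440°
|p|² = ρ² + z² = 1.14794² + 1.649² = 4.03697
κ = 2ρ / |p|² = 2×1.14794 / 4.03697 = 0.56871
θ = 2·atan2(ρ, z) = 2·atan2(1.14794, 1.649) = 1.21627 rad
ℓ = θ/κ = 1.21627/0.56871 = 2.13863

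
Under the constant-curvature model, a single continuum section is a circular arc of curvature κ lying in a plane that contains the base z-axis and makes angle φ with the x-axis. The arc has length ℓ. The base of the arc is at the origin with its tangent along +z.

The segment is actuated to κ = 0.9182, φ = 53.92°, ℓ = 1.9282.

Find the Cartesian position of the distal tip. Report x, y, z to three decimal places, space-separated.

0.769 1.055 1.067

θ = κ·ℓ = 0.9182 × 1.9282 = 1.77047 rad
ρ = (1 − cos θ)/κ = (1 − -0.19835)/0.9182 = 1.30511
z = sin θ / κ = 0.98013/0.9182 = 1.06745
x = ρ cos φ = 1.30511 × cos(53.92°) = 0.76860
y = ρ sin φ = 1.30511 × sin(53.92°) = 1.05478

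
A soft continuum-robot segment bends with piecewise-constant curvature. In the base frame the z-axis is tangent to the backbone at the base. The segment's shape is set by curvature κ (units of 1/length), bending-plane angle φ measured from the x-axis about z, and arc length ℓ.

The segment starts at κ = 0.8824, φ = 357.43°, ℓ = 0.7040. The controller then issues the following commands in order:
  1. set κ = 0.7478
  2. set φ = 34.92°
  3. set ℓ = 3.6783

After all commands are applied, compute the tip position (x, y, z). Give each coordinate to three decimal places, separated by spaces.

2.110 1.473 0.510

initial: κ=0.8824, φ=357.43°, ℓ=0.7040
cmd 1: set κ=0.7478 → (κ,φ,ℓ)=(0.7478,357.43°,0.7040) → tip=(0.1809,-0.0081,0.6719)
cmd 2: set φ=34.92° → (κ,φ,ℓ)=(0.7478,34.92°,0.7040) → tip=(0.1485,0.1037,0.6719)
cmd 3: set ℓ=3.6783 → (κ,φ,ℓ)=(0.7478,34.92°,3.6783) → tip=(2.1102,1.4732,0.5096)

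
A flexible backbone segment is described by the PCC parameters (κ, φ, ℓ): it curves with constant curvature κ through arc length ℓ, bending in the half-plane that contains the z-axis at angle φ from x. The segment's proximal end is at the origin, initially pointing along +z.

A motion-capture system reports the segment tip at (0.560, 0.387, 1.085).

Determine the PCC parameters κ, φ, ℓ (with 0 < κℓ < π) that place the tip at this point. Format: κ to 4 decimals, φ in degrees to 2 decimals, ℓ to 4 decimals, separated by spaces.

ρ = √(x²+y²) = √(0.560² + 0.387²) = 0.68071
φ = atan2(y, x) mod 360° = atan2(0.387, 0.560) = 34.6472°
|p|² = ρ² + z² = 0.68071² + 1.085² = 1.64059
κ = 2ρ / |p|² = 2×0.68071 / 1.64059 = 0.82984
θ = 2·atan2(ρ, z) = 2·atan2(0.68071, 1.085) = 1.12062 rad
ℓ = θ/κ = 1.12062/0.82984 = 1.35042

0.8298 34.65 1.3504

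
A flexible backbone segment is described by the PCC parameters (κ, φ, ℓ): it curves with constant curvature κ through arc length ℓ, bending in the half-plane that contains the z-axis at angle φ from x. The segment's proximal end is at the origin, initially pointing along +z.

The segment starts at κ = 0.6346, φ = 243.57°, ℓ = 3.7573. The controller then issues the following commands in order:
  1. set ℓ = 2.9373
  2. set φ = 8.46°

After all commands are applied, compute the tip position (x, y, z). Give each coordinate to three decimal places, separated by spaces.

initial: κ=0.6346, φ=243.57°, ℓ=3.7573
cmd 1: set ℓ=2.9373 → (κ,φ,ℓ)=(0.6346,243.57°,2.9373) → tip=(-0.9041,-1.8189,1.5085)
cmd 2: set φ=8.46° → (κ,φ,ℓ)=(0.6346,8.46°,2.9373) → tip=(2.0091,0.2988,1.5085)

2.009 0.299 1.509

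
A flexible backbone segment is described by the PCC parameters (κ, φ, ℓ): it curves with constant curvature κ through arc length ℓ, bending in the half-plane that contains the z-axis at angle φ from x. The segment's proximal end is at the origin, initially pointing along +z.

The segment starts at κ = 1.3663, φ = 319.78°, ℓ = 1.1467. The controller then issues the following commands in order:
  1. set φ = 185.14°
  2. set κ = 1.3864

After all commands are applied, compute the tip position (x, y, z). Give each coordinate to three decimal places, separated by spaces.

initial: κ=1.3663, φ=319.78°, ℓ=1.1467
cmd 1: set φ=185.14° → (κ,φ,ℓ)=(1.3663,185.14°,1.1467) → tip=(-0.7260,-0.0653,0.7319)
cmd 2: set κ=1.3864 → (κ,φ,ℓ)=(1.3864,185.14°,1.1467) → tip=(-0.7320,-0.0658,0.7212)

-0.732 -0.066 0.721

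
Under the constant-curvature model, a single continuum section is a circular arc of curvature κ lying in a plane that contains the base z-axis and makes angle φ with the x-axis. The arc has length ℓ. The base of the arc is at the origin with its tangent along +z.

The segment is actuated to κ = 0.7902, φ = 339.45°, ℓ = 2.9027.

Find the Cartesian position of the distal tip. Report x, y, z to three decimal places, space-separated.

1.969 -0.738 0.949

θ = κ·ℓ = 0.7902 × 2.9027 = 2.29371 rad
ρ = (1 − cos θ)/κ = (1 − -0.66158)/0.7902 = 2.10273
z = sin θ / κ = 0.74988/0.7902 = 0.94897
x = ρ cos φ = 2.10273 × cos(339.45°) = 1.96892
y = ρ sin φ = 2.10273 × sin(339.45°) = -0.73811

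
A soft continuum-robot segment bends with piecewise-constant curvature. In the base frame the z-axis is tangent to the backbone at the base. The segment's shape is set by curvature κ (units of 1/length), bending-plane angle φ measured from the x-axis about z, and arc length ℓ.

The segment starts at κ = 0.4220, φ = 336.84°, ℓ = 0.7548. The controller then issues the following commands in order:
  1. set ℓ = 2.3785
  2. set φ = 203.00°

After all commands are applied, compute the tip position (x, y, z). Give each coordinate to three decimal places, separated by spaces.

-1.010 -0.429 1.999

initial: κ=0.4220, φ=336.84°, ℓ=0.7548
cmd 1: set ℓ=2.3785 → (κ,φ,ℓ)=(0.4220,336.84°,2.3785) → tip=(1.0084,-0.4314,1.9988)
cmd 2: set φ=203.00° → (κ,φ,ℓ)=(0.4220,203.00°,2.3785) → tip=(-1.0096,-0.4285,1.9988)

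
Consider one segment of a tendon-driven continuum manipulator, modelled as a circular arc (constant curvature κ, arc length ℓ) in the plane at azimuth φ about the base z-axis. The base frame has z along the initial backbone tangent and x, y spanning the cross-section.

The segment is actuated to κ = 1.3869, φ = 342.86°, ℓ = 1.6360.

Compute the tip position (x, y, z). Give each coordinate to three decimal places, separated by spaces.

1.132 -0.349 0.552

θ = κ·ℓ = 1.3869 × 1.6360 = 2.26897 rad
ρ = (1 − cos θ)/κ = (1 − -0.64282)/1.3869 = 1.18453
z = sin θ / κ = 0.76602/1.3869 = 0.55232
x = ρ cos φ = 1.18453 × cos(342.86°) = 1.13192
y = ρ sin φ = 1.18453 × sin(342.86°) = -0.34909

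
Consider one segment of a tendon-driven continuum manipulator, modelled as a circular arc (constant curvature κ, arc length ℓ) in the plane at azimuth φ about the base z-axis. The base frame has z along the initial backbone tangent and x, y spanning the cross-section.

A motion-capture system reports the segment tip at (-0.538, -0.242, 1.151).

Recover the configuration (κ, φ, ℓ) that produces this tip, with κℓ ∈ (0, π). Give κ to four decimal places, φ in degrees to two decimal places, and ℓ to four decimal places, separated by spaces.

0.7053 204.22 1.3430

ρ = √(x²+y²) = √(-0.538² + -0.242²) = 0.58992
φ = atan2(y, x) mod 360° = atan2(-0.242, -0.538) = 204.2189°
|p|² = ρ² + z² = 0.58992² + 1.151² = 1.67281
κ = 2ρ / |p|² = 2×0.58992 / 1.67281 = 0.70531
θ = 2·atan2(ρ, z) = 2·atan2(0.58992, 1.151) = 0.94724 rad
ℓ = θ/κ = 0.94724/0.70531 = 1.34302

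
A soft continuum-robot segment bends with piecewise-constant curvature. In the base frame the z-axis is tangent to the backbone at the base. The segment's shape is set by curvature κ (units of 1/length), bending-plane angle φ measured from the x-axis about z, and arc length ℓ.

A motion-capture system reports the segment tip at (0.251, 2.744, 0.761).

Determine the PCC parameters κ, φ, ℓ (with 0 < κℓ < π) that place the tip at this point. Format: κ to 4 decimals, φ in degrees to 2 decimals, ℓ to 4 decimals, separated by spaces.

0.6744 84.77 3.8593

ρ = √(x²+y²) = √(0.251² + 2.744²) = 2.75546
φ = atan2(y, x) mod 360° = atan2(2.744, 0.251) = 84.7736°
|p|² = ρ² + z² = 2.75546² + 0.761² = 8.17166
κ = 2ρ / |p|² = 2×2.75546 / 8.17166 = 0.67439
θ = 2·atan2(ρ, z) = 2·atan2(2.75546, 0.761) = 2.60267 rad
ℓ = θ/κ = 2.60267/0.67439 = 3.85927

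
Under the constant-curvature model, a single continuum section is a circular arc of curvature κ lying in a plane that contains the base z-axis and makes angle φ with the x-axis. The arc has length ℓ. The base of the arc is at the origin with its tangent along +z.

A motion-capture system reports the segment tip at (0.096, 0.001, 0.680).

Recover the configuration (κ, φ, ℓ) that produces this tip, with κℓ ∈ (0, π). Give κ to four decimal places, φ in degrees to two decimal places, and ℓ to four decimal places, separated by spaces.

ρ = √(x²+y²) = √(0.096² + 0.001²) = 0.09601
φ = atan2(y, x) mod 360° = atan2(0.001, 0.096) = 0.5968°
|p|² = ρ² + z² = 0.09601² + 0.680² = 0.47162
κ = 2ρ / |p|² = 2×0.09601 / 0.47162 = 0.40713
θ = 2·atan2(ρ, z) = 2·atan2(0.09601, 0.680) = 0.28051 rad
ℓ = θ/κ = 0.28051/0.40713 = 0.68900

0.4071 0.60 0.6890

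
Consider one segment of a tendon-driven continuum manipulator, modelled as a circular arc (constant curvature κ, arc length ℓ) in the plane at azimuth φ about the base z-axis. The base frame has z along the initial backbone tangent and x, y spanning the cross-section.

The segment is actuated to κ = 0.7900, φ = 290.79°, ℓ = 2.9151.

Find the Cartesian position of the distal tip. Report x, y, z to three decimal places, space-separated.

0.750 -1.974 0.941

θ = κ·ℓ = 0.7900 × 2.9151 = 2.30293 rad
ρ = (1 − cos θ)/κ = (1 − -0.66846)/0.7900 = 2.11197
z = sin θ / κ = 0.74375/0.7900 = 0.94146
x = ρ cos φ = 2.11197 × cos(290.79°) = 0.74963
y = ρ sin φ = 2.11197 × sin(290.79°) = -1.97446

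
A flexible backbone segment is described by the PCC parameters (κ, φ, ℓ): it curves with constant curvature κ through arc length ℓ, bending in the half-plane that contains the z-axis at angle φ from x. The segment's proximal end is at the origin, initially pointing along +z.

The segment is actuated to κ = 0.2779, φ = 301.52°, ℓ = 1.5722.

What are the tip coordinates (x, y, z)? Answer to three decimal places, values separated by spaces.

θ = κ·ℓ = 0.2779 × 1.5722 = 0.43691 rad
ρ = (1 − cos θ)/κ = (1 − 0.90606)/0.2779 = 0.33803
z = sin θ / κ = 0.42315/0.2779 = 1.52265
x = ρ cos φ = 0.33803 × cos(301.52°) = 0.17672
y = ρ sin φ = 0.33803 × sin(301.52°) = -0.28816

0.177 -0.288 1.523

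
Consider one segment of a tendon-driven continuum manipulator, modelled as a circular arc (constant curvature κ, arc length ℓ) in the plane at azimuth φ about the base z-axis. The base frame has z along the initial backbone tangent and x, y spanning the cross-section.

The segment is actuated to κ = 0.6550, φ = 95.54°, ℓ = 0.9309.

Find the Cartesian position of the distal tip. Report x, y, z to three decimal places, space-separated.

-0.027 0.274 0.874

θ = κ·ℓ = 0.6550 × 0.9309 = 0.60974 rad
ρ = (1 − cos θ)/κ = (1 − 0.81980)/0.6550 = 0.27512
z = sin θ / κ = 0.57265/0.6550 = 0.87428
x = ρ cos φ = 0.27512 × cos(95.54°) = -0.02656
y = ρ sin φ = 0.27512 × sin(95.54°) = 0.27383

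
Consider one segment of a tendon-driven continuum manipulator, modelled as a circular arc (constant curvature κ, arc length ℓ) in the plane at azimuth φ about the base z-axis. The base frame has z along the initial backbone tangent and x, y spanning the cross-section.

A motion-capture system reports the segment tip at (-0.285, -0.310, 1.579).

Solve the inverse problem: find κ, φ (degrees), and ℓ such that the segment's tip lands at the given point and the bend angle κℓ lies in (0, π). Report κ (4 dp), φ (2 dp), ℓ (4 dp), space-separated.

0.3154 227.41 1.6528

ρ = √(x²+y²) = √(-0.285² + -0.310²) = 0.42110
φ = atan2(y, x) mod 360° = atan2(-0.310, -0.285) = 227.4060°
|p|² = ρ² + z² = 0.42110² + 1.579² = 2.67057
κ = 2ρ / |p|² = 2×0.42110 / 2.67057 = 0.31536
θ = 2·atan2(ρ, z) = 2·atan2(0.42110, 1.579) = 0.52124 rad
ℓ = θ/κ = 0.52124/0.31536 = 1.65283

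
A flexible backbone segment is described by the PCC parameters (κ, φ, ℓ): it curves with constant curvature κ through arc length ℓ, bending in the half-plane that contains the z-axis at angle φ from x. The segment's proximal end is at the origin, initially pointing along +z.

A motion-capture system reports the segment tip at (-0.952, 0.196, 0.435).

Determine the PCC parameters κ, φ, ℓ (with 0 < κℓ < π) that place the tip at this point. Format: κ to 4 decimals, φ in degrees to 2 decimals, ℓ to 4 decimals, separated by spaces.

1.7143 168.37 1.3416

ρ = √(x²+y²) = √(-0.952² + 0.196²) = 0.97197
φ = atan2(y, x) mod 360° = atan2(0.196, -0.952) = 168.3664°
|p|² = ρ² + z² = 0.97197² + 0.435² = 1.13394
κ = 2ρ / |p|² = 2×0.97197 / 1.13394 = 1.71431
θ = 2·atan2(ρ, z) = 2·atan2(0.97197, 0.435) = 2.29997 rad
ℓ = θ/κ = 2.29997/1.71431 = 1.34163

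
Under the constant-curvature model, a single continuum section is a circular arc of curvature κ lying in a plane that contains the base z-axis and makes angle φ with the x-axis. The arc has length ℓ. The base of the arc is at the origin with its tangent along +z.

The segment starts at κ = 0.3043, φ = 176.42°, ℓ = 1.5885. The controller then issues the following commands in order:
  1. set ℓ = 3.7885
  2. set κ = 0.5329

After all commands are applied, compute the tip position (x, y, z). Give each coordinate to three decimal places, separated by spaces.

-2.684 0.168 1.691

initial: κ=0.3043, φ=176.42°, ℓ=1.5885
cmd 1: set ℓ=3.7885 → (κ,φ,ℓ)=(0.3043,176.42°,3.7885) → tip=(-1.9486,0.1219,3.0034)
cmd 2: set κ=0.5329 → (κ,φ,ℓ)=(0.5329,176.42°,3.7885) → tip=(-2.6843,0.1679,1.6913)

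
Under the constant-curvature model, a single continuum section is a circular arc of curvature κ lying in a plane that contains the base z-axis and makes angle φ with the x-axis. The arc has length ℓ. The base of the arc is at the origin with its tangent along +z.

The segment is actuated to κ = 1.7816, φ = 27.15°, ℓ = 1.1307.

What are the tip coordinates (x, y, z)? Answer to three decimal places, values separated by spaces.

0.714 0.366 0.507

θ = κ·ℓ = 1.7816 × 1.1307 = 2.01446 rad
ρ = (1 − cos θ)/κ = (1 − -0.42925)/1.7816 = 0.80223
z = sin θ / κ = 0.90319/1.7816 = 0.50695
x = ρ cos φ = 0.80223 × cos(27.15°) = 0.71383
y = ρ sin φ = 0.80223 × sin(27.15°) = 0.36607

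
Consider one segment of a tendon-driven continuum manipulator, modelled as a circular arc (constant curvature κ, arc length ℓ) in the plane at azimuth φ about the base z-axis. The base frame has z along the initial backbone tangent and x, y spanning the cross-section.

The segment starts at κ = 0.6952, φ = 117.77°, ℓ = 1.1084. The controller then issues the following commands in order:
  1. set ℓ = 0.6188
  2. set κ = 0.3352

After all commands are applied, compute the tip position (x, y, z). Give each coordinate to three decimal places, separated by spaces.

initial: κ=0.6952, φ=117.77°, ℓ=1.1084
cmd 1: set ℓ=0.6188 → (κ,φ,ℓ)=(0.6952,117.77°,0.6188) → tip=(-0.0611,0.1160,0.5999)
cmd 2: set κ=0.3352 → (κ,φ,ℓ)=(0.3352,117.77°,0.6188) → tip=(-0.0298,0.0566,0.6144)

-0.030 0.057 0.614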